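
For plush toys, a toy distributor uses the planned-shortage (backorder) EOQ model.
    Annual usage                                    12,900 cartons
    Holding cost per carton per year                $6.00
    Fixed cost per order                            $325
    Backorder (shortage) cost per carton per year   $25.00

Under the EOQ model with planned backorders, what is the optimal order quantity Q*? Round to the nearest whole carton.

Basic EOQ = √(2·12,900·325/6) = 1,182.159
Backorder adjustment √((H+b)/b) = √((6+25)/25) = 1.1136
Q* = 1,182.159 × 1.1136 ≈ 1,316.40

1,316 cartons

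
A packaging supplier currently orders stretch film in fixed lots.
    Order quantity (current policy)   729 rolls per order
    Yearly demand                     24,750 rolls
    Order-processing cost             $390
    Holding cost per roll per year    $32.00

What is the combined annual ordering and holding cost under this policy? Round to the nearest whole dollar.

$24,905

Orders/yr = 24,750/729 = 33.951; ordering cost = 33.951 × $390 = $13,240.74
Average inventory = 729/2 = 364.5; holding cost = 364.5 × $32 = $11,664.00
Total = $13,240.74 + $11,664.00 = $24,904.74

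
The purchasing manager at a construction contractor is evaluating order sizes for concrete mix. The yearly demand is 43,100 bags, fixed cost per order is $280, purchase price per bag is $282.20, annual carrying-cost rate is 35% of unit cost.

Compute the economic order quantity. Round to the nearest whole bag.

494 bags

Holding cost per bag per year: H = 35% × $282.2 = $98.7700
EOQ = √(2DS/H) = √(2 × 43,100 × 280 / 98.77)
    = √(244,365.70) ≈ 494.33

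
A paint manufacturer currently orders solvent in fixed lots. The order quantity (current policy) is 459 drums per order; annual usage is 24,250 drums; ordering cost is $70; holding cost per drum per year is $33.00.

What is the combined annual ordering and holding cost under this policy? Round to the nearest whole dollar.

Orders/yr = 24,250/459 = 52.832; ordering cost = 52.832 × $70 = $3,698.26
Average inventory = 459/2 = 229.5; holding cost = 229.5 × $33 = $7,573.50
Total = $3,698.26 + $7,573.50 = $11,271.76

$11,272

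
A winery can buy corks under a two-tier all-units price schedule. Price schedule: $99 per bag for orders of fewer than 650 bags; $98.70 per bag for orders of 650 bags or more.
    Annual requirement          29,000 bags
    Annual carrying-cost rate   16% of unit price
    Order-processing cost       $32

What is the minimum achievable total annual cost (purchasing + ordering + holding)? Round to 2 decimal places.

H₁ = 16%×$99 = $15.8400;  H₂ = 16%×$98.70 = $15.7920
EOQ₁ = √(2×29,000×32/15.8400) = 342.30  (< 650, feasible at tier 1)
EOQ₂ = √(2×29,000×32/15.7920) = 342.82  (< 650 → use Q = 650 at tier-2 price)
TC(tier 1 (EOQ₁), Q≈342.3) = $2,876,422.09
TC(tier 2, Q≈650.0) = $2,868,860.09
Minimum at tier 2: $2,868,860.09

$2,868,860.09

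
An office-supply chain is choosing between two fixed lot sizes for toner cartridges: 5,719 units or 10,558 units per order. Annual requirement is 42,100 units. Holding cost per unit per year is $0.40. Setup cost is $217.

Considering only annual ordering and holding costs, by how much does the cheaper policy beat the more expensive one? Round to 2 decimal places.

Annual cost at Q: ordering D·S/Q plus holding Q·H/2.
TC(5,719) = (42,100/5,719)×217 + (5,719/2)×0.4 = $2,741.23
TC(10,558) = (42,100/10,558)×217 + (10,558/2)×0.4 = $2,976.89
|ΔTC| = |$2,741.23 − $2,976.89| = $235.66

$235.66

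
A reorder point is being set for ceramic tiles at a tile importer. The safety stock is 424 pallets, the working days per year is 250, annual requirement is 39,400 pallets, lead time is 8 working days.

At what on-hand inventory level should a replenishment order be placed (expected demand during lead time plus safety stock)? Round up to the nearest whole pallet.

Daily demand d = 39,400 / 250 = 157.600 pallets/day
Demand during lead time = 157.600 × 8 = 1,260.80
Reorder point = 1,260.80 + 424 = 1,684.80 → round up

1,685 pallets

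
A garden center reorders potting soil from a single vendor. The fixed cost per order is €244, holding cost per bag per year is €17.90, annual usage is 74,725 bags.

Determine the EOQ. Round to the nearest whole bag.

1,427 bags

Optimal lot size Q* = (2 × 74,725 × €244 / €17.9)^½ ≈ 1,427.30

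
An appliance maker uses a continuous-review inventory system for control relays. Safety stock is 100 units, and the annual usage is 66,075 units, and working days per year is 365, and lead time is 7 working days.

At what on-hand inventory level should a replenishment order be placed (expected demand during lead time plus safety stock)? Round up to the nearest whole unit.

1,368 units

Daily demand d = 66,075 / 365 = 181.027 units/day
Demand during lead time = 181.027 × 7 = 1,267.19
Reorder point = 1,267.19 + 100 = 1,367.19 → round up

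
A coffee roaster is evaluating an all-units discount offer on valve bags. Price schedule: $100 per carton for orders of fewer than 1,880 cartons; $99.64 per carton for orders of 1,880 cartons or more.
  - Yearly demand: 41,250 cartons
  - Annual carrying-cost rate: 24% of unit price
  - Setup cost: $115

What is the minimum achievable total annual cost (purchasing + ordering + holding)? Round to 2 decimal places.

$4,135,152.06

H₁ = 24%×$100 = $24.0000;  H₂ = 24%×$99.64 = $23.9136
EOQ₁ = √(2×41,250×115/24.0000) = 628.74  (< 1,880, feasible at tier 1)
EOQ₂ = √(2×41,250×115/23.9136) = 629.87  (< 1,880 → use Q = 1,880 at tier-2 price)
TC(tier 1 (EOQ₁), Q≈628.7) = $4,140,089.73
TC(tier 2, Q≈1,880.0) = $4,135,152.06
Minimum at tier 2: $4,135,152.06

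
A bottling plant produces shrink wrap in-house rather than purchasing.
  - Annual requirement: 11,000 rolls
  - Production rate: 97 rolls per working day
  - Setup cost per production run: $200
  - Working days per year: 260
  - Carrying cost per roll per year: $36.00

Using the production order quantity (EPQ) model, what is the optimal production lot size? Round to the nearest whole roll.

Daily demand d = 11,000/260 = 42.308; p = 97; 1 − d/p = 0.56384
EPQ = √(2DS / (H(1 − d/p)))
    = √(2 × 11,000 × 200 / (36 × 0.56384)) ≈ 465.58

466 rolls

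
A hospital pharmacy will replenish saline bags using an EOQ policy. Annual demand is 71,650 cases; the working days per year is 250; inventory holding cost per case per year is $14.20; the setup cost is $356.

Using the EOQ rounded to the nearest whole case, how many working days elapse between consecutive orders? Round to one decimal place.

6.6 days

EOQ = √(2DS/H) = √(2 × 71,650 × 356 / 14.2)
    = √(3,592,591.55) ≈ 1,895.41 → Q = 1,895 cases
T = Q/D × 250 days = 1,895/71,650 × 250 = 6.612 days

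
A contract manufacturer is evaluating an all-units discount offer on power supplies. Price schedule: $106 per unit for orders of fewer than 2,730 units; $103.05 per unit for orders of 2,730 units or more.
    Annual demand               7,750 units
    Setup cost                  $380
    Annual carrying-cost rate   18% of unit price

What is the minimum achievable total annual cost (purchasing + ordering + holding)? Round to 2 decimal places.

$825,035.64

H₁ = 18%×$106 = $19.0800;  H₂ = 18%×$103.05 = $18.5490
EOQ₁ = √(2×7,750×380/19.0800) = 555.61  (< 2,730, feasible at tier 1)
EOQ₂ = √(2×7,750×380/18.5490) = 563.50  (< 2,730 → use Q = 2,730 at tier-2 price)
TC(tier 1 (EOQ₁), Q≈555.6) = $832,101.00
TC(tier 2, Q≈2,730.0) = $825,035.64
Minimum at tier 2: $825,035.64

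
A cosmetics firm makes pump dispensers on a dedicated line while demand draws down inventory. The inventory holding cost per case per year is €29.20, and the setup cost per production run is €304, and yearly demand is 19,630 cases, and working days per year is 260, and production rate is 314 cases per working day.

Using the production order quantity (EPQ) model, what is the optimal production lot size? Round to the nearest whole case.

734 cases

d = 19,630/260 = 75.5000 cases/day;  effective holding cost H(1 − d/p) = 29.2·(1 − 75.5000/314) = 22.17898
Q* = √(2DS / H_eff) = √(2·19,630·304 / 22.17898) ≈ 733.57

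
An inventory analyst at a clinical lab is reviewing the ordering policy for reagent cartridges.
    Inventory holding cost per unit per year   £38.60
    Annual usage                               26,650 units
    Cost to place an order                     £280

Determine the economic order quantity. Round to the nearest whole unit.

Optimal lot size Q* = (2 × 26,650 × £280 / £38.6)^½ ≈ 621.80

622 units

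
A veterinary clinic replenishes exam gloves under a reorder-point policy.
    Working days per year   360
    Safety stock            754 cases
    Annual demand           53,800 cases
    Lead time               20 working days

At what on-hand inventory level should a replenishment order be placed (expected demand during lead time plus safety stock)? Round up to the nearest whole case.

3,743 cases

Daily demand d = 53,800 / 360 = 149.444 cases/day
Demand during lead time = 149.444 × 20 = 2,988.89
Reorder point = 2,988.89 + 754 = 3,742.89 → round up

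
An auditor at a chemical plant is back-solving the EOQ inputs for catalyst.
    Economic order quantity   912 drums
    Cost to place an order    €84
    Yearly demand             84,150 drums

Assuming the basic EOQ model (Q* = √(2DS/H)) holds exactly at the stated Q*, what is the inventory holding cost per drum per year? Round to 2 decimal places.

€17.00

From Q* = √(2DS/H) ⇒ Q*² = 2DS/H.
H = 2DS / Q² = 2 × 84,150 × 84 / 912² = 16.9971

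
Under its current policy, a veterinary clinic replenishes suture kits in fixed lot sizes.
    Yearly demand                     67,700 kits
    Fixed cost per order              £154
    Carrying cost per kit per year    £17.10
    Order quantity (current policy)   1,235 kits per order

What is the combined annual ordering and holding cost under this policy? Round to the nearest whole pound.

Orders/yr = 67,700/1,235 = 54.818; ordering cost = 54.818 × £154 = £8,441.94
Average inventory = 1,235/2 = 617.5; holding cost = 617.5 × £17.1 = £10,559.25
Total = £8,441.94 + £10,559.25 = £19,001.19

£19,001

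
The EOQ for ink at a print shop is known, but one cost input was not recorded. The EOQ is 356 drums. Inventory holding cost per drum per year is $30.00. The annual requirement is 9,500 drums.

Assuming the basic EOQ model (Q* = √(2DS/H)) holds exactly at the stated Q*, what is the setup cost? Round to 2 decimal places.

$200.11

From Q* = √(2DS/H) ⇒ Q*² = 2DS/H.
S = Q²H / (2D) = 356² × 30 / (2 × 9,500) = 200.1095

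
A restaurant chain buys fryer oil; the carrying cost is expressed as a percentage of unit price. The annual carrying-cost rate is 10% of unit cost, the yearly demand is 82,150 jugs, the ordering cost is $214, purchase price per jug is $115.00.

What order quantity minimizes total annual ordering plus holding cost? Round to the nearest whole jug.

1,749 jugs

Holding cost per jug per year: H = 10% × $115 = $11.5000
2DS/H = 2·82,150·214/11.5 = 3,057,408.70
EOQ = √3,057,408.70 ≈ 1,748.54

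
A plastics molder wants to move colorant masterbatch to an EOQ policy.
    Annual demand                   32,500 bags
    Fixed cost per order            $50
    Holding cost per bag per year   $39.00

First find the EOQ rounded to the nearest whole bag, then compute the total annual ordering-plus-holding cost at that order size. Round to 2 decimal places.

$11,258.34

2DS/H = 2·32,500·50/39 = 83,333.33
EOQ = √83,333.33 ≈ 288.68 → Q = 289 bags
Annual ordering cost = (D/Q)·S = (32,500/289) × 50 = $5,622.84
Annual holding cost  = (Q/2)·H = (289/2) × 39 = $5,635.50
Total = $5,622.84 + $5,635.50 = $11,258.34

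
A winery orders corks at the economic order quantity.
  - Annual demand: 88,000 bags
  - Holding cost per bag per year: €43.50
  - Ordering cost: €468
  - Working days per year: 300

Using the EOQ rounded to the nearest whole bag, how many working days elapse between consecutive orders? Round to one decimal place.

Q* = √(2·D·S / H) = √(2·88,000·468 / 43.5) = √1,893,517.2 ≈ 1,376.05 → Q = 1,376 bags
Cycle time = (working days × Q)/D = (300 × 1,376) / 88,000 = 4.691 days

4.7 days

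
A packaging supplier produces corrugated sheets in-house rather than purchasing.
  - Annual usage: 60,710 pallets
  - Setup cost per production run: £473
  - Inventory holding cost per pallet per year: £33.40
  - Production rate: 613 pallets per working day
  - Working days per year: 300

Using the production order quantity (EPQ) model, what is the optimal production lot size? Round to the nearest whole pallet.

d = 60,710/300 = 202.3667 pallets/day;  effective holding cost H(1 − d/p) = 33.4·(1 − 202.3667/613) = 22.37382
Q* = √(2DS / H_eff) = √(2·60,710·473 / 22.37382) ≈ 1,602.16

1,602 pallets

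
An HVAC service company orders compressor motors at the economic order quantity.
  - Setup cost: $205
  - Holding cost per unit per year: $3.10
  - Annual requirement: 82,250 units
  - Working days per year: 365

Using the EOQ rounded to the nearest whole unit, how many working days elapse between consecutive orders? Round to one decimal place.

14.6 days

Q* = √(2·D·S / H) = √(2·82,250·205 / 3.1) = √10,878,225.8 ≈ 3,298.22 → Q = 3,298 units
Days between orders = 365 / (D/Q) = 365 / 24.939 ≈ 14.636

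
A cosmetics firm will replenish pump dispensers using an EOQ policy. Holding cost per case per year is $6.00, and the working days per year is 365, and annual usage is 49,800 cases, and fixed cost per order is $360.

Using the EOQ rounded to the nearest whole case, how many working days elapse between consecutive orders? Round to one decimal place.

EOQ = √(2DS/H) = √(2 × 49,800 × 360 / 6)
    = √(5,976,000.00) ≈ 2,444.59 → Q = 2,445 cases
Cycle time = (working days × Q)/D = (365 × 2,445) / 49,800 = 17.920 days

17.9 days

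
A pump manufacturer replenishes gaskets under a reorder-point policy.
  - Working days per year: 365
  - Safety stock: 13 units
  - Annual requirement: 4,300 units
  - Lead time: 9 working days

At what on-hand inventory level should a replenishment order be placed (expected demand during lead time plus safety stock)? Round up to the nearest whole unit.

Daily demand d = 4,300 / 365 = 11.781 units/day
Demand during lead time = 11.781 × 9 = 106.03
Reorder point = 106.03 + 13 = 119.03 → round up

120 units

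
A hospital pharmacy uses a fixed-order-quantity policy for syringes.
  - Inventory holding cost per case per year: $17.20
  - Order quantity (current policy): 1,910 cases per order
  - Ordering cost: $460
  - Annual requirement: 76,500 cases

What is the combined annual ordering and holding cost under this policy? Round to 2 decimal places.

Ordering: D/Q × S = 76,500/1,910 × $460 = $18,424.08
Holding:  Q/2 × H = 1,910/2 × $17.2 = $16,426.00
Total = $18,424.08 + $16,426.00 = $34,850.08

$34,850.08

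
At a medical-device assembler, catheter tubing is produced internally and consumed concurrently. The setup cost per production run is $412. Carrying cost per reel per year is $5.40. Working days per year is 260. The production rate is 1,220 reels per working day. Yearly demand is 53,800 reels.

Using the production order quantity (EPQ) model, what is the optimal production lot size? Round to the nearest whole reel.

3,144 reels

Daily demand d = 53,800/260 = 206.923; p = 1220; 1 − d/p = 0.83039
EPQ = √(2DS / (H(1 − d/p)))
    = √(2 × 53,800 × 412 / (5.4 × 0.83039)) ≈ 3,144.25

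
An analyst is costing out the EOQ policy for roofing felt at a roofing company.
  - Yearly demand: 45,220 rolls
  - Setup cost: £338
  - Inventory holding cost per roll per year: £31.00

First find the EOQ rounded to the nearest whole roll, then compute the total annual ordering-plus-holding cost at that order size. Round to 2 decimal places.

Optimal lot size Q* = (2 × 45,220 × £338 / £31)^½ ≈ 993.02 → Q = 993 rolls
Annual ordering cost = (D/Q)·S = (45,220/993) × 338 = £15,392.10
Annual holding cost  = (Q/2)·H = (993/2) × 31 = £15,391.50
Total = £15,392.10 + £15,391.50 = £30,783.60

£30,783.60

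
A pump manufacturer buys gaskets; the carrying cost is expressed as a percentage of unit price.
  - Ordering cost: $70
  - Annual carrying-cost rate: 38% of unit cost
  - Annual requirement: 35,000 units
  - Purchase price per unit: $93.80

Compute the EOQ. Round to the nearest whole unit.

Holding cost per unit per year: H = 38% × $93.8 = $35.6440
2DS/H = 2·35,000·70/35.644 = 137,470.54
EOQ = √137,470.54 ≈ 370.77

371 units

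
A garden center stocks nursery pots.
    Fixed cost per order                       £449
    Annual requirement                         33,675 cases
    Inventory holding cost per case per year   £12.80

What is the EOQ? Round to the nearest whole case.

Optimal lot size Q* = (2 × 33,675 × £449 / £12.8)^½ ≈ 1,537.05

1,537 cases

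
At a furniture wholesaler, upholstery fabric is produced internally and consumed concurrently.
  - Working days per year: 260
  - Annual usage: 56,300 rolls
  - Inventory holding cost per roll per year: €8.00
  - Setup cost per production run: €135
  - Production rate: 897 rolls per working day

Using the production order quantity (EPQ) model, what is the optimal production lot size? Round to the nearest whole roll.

1,583 rolls

d = 56,300/260 = 216.5385 rolls/day;  effective holding cost H(1 − d/p) = 8·(1 − 216.5385/897) = 6.06878
Q* = √(2DS / H_eff) = √(2·56,300·135 / 6.06878) ≈ 1,582.65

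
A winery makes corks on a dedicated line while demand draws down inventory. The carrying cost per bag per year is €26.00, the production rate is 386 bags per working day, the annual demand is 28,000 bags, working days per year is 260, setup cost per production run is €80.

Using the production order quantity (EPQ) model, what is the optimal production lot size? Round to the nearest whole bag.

489 bags

d = 28,000/260 = 107.6923 bags/day;  effective holding cost H(1 − d/p) = 26·(1 − 107.6923/386) = 18.74611
Q* = √(2DS / H_eff) = √(2·28,000·80 / 18.74611) ≈ 488.86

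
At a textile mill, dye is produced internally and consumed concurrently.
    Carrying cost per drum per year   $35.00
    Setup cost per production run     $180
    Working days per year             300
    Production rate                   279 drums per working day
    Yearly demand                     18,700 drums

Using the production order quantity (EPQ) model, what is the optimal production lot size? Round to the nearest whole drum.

498 drums

Daily demand d = 18,700/300 = 62.333; p = 279; 1 − d/p = 0.77658
EPQ = √(2DS / (H(1 − d/p)))
    = √(2 × 18,700 × 180 / (35 × 0.77658)) ≈ 497.67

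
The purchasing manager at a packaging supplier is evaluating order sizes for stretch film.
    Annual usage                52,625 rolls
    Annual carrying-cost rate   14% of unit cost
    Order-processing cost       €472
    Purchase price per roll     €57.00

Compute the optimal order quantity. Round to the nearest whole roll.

2,495 rolls

H = i·C = 0.14 × €57 = €7.9800 per roll-year
Q* = √(2·D·S / H) = √(2·52,625·472 / 7.98) = √6,225,313.3 ≈ 2,495.06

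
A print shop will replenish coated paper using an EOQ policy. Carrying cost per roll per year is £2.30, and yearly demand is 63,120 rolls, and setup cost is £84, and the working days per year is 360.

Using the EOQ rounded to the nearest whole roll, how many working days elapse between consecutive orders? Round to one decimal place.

Optimal lot size Q* = (2 × 63,120 × £84 / £2.3)^½ ≈ 2,147.21 → Q = 2,147 rolls
Days between orders = 360 / (D/Q) = 360 / 29.399 ≈ 12.245

12.2 days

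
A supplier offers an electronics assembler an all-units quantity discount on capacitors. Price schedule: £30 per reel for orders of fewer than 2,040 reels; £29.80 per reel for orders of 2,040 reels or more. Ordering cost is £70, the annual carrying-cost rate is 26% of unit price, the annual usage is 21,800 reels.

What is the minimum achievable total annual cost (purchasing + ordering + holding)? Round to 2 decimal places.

£658,291.00

H₁ = 26%×£30 = £7.8000;  H₂ = 26%×£29.80 = £7.7480
EOQ₁ = √(2×21,800×70/7.8000) = 625.53  (< 2,040, feasible at tier 1)
EOQ₂ = √(2×21,800×70/7.7480) = 627.62  (< 2,040 → use Q = 2,040 at tier-2 price)
TC(tier 1 (EOQ₁), Q≈625.5) = £658,879.10
TC(tier 2, Q≈2,040.0) = £658,291.00
Minimum at tier 2: £658,291.00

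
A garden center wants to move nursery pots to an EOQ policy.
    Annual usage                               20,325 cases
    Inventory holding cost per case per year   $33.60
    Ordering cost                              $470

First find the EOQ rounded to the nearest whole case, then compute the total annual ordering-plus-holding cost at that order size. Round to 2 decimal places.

Q* = √(2·D·S / H) = √(2·20,325·470 / 33.6) = √568,616.1 ≈ 754.07 → Q = 754 cases
Orders/yr = 20,325/754 = 26.956; ordering cost = 26.956 × $470 = $12,669.43
Average inventory = 754/2 = 377; holding cost = 377 × $33.6 = $12,667.20
Total = $12,669.43 + $12,667.20 = $25,336.63

$25,336.63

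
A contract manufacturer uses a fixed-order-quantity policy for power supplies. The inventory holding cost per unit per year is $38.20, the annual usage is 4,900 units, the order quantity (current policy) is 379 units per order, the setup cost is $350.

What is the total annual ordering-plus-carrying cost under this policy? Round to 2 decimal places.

Orders/yr = 4,900/379 = 12.929; ordering cost = 12.929 × $350 = $4,525.07
Average inventory = 379/2 = 189.5; holding cost = 189.5 × $38.2 = $7,238.90
Total = $4,525.07 + $7,238.90 = $11,763.97

$11,763.97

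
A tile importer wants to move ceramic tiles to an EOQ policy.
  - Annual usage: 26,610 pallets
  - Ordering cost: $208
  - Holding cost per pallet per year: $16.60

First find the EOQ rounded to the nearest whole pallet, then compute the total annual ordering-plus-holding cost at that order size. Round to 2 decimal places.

EOQ = √(2DS/H) = √(2 × 26,610 × 208 / 16.6)
    = √(666,853.01) ≈ 816.61 → Q = 817 pallets
Orders/yr = 26,610/817 = 32.570; ordering cost = 32.570 × $208 = $6,774.64
Average inventory = 817/2 = 408.5; holding cost = 408.5 × $16.6 = $6,781.10
Total = $6,774.64 + $6,781.10 = $13,555.74

$13,555.74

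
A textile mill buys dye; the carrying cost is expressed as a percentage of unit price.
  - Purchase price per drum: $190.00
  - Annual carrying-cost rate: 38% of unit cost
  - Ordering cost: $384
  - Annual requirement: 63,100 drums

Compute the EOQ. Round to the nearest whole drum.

819 drums

H = i·C = 0.38 × $190 = $72.2000 per drum-year
EOQ = √(2DS/H) = √(2 × 63,100 × 384 / 72.2)
    = √(671,202.22) ≈ 819.27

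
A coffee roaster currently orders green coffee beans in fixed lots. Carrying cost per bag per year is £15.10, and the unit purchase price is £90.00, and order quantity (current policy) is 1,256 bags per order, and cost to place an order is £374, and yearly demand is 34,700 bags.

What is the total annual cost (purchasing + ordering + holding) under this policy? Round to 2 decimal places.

£3,142,815.44

Orders/yr = 34,700/1,256 = 27.627; ordering cost = 27.627 × £374 = £10,332.64
Average inventory = 1,256/2 = 628; holding cost = 628 × £15.1 = £9,482.80
Purchase cost = D·C = 34,700 × 90 = £3,123,000.00
Total = £10,332.64 + £9,482.80 + £3,123,000.00 = £3,142,815.44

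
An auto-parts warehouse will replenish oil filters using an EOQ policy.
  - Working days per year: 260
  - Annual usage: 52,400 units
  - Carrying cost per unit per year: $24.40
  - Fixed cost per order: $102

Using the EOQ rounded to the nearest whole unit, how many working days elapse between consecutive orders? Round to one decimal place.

Q* = √(2·D·S / H) = √(2·52,400·102 / 24.4) = √438,098.4 ≈ 661.89 → Q = 662 units
Cycle time = (working days × Q)/D = (260 × 662) / 52,400 = 3.285 days

3.3 days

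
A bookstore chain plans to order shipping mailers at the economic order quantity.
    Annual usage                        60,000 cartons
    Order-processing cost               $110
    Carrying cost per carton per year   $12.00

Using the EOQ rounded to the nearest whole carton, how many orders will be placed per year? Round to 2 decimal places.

Optimal lot size Q* = (2 × 60,000 × $110 / $12)^½ ≈ 1,048.81 → Q = 1,049
Orders per year = D/Q = 60,000 / 1,049 = 57.197

57.20 orders per year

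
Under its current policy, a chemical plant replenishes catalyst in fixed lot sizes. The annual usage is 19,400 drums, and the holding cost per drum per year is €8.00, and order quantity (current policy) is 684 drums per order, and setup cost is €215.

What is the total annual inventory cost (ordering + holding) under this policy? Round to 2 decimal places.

€8,833.95

Orders/yr = 19,400/684 = 28.363; ordering cost = 28.363 × €215 = €6,097.95
Average inventory = 684/2 = 342; holding cost = 342 × €8 = €2,736.00
Total = €6,097.95 + €2,736.00 = €8,833.95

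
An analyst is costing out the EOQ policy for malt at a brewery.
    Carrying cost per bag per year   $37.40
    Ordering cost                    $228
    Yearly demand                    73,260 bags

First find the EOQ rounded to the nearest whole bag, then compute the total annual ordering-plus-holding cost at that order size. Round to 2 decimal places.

$35,346.93

2DS/H = 2·73,260·228/37.4 = 893,223.53
EOQ = √893,223.53 ≈ 945.11 → Q = 945 bags
Annual ordering cost = (D/Q)·S = (73,260/945) × 228 = $17,675.43
Annual holding cost  = (Q/2)·H = (945/2) × 37.4 = $17,671.50
Total = $17,675.43 + $17,671.50 = $35,346.93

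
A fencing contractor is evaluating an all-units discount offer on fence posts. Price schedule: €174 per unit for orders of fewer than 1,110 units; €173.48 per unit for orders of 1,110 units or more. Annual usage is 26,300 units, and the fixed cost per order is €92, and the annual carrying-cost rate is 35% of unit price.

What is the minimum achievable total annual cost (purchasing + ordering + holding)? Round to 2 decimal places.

H₁ = 35%×€174 = €60.9000;  H₂ = 35%×€173.48 = €60.7180
EOQ₁ = √(2×26,300×92/60.9000) = 281.89  (< 1,110, feasible at tier 1)
EOQ₂ = √(2×26,300×92/60.7180) = 282.31  (< 1,110 → use Q = 1,110 at tier-2 price)
TC(tier 1 (EOQ₁), Q≈281.9) = €4,593,367.04
TC(tier 2, Q≈1,110.0) = €4,598,402.31
Minimum at tier 1 (EOQ₁): €4,593,367.04

€4,593,367.04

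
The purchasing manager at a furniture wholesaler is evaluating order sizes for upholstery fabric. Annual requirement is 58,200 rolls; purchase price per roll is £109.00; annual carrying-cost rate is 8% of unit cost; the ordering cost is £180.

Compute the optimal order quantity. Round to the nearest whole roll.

1,550 rolls

H = i·C = 0.08 × £109 = £8.7200 per roll-year
EOQ = √(2DS/H) = √(2 × 58,200 × 180 / 8.72)
    = √(2,402,752.29) ≈ 1,550.08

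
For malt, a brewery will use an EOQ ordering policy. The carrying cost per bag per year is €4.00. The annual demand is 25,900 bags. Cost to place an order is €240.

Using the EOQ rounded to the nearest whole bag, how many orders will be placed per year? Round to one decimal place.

14.7 orders per year

Q* = √(2·D·S / H) = √(2·25,900·240 / 4) = √3,108,000.0 ≈ 1,762.95 → Q = 1,763
Orders per year = D/Q = 25,900 / 1,763 = 14.691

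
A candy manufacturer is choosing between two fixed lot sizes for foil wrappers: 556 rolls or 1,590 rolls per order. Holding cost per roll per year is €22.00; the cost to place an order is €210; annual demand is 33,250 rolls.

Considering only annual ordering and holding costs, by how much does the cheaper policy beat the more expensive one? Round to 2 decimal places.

€3,207.06

For each Q, cost = (D/Q)·S + (Q/2)·H.
TC(556) = (33,250/556)×210 + (556/2)×22 = €18,674.45
TC(1,590) = (33,250/1,590)×210 + (1,590/2)×22 = €21,881.51
|ΔTC| = |€18,674.45 − €21,881.51| = €3,207.06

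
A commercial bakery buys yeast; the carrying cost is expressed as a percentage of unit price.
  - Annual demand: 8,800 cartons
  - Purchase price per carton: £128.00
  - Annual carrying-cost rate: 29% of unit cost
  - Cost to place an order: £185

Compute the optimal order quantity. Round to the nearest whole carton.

296 cartons

Holding cost per carton per year: H = 29% × £128 = £37.1200
2DS/H = 2·8,800·185/37.12 = 87,715.52
EOQ = √87,715.52 ≈ 296.17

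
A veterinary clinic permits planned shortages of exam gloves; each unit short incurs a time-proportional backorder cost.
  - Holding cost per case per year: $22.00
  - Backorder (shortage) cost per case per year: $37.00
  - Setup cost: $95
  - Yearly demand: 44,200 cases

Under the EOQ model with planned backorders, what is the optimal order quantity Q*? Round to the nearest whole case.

780 cases

Basic EOQ = √(2·44,200·95/22) = 617.841
Backorder adjustment √((H+b)/b) = √((22+37)/37) = 1.2628
Q* = 617.841 × 1.2628 ≈ 780.19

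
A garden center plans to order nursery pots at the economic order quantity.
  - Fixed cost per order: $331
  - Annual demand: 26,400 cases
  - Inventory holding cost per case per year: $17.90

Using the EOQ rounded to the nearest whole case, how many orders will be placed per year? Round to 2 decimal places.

2DS/H = 2·26,400·331/17.9 = 976,357.54
EOQ = √976,357.54 ≈ 988.11 → Q = 988
N = D/Q = 26,400/988 ≈ 26.721 orders/yr

26.72 orders per year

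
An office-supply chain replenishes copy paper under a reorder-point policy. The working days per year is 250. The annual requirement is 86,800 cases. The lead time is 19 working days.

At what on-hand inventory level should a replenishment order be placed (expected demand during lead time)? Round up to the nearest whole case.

Daily demand d = 86,800 / 250 = 347.200 cases/day
Demand during lead time = 347.200 × 19 = 6,596.80
Reorder point = 6,596.80 → round up

6,597 cases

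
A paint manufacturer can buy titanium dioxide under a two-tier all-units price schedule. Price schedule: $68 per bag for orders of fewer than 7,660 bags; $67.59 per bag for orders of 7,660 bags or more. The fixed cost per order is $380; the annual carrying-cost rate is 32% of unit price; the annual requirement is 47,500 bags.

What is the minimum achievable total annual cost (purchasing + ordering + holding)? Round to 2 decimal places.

$3,258,027.42

H₁ = 32%×$68 = $21.7600;  H₂ = 32%×$67.59 = $21.6288
EOQ₁ = √(2×47,500×380/21.7600) = 1,288.02  (< 7,660, feasible at tier 1)
EOQ₂ = √(2×47,500×380/21.6288) = 1,291.93  (< 7,660 → use Q = 7,660 at tier-2 price)
TC(tier 1 (EOQ₁), Q≈1,288.0) = $3,258,027.42
TC(tier 2, Q≈7,660.0) = $3,295,719.70
Minimum at tier 1 (EOQ₁): $3,258,027.42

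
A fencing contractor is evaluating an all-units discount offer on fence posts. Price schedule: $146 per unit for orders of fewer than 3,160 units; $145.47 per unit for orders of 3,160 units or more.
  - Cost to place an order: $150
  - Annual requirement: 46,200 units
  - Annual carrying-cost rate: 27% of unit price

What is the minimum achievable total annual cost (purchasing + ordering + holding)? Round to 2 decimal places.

$6,768,574.37

H₁ = 27%×$146 = $39.4200;  H₂ = 27%×$145.47 = $39.2769
EOQ₁ = √(2×46,200×150/39.4200) = 592.96  (< 3,160, feasible at tier 1)
EOQ₂ = √(2×46,200×150/39.2769) = 594.04  (< 3,160 → use Q = 3,160 at tier-2 price)
TC(tier 1 (EOQ₁), Q≈593.0) = $6,768,574.37
TC(tier 2, Q≈3,160.0) = $6,784,964.54
Minimum at tier 1 (EOQ₁): $6,768,574.37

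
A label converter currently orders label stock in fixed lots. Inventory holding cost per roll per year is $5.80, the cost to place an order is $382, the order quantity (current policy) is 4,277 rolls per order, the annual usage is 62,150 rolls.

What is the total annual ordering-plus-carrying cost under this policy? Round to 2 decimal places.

Annual ordering cost = (D/Q)·S = (62,150/4,277) × 382 = $5,550.92
Annual holding cost  = (Q/2)·H = (4,277/2) × 5.8 = $12,403.30
Total = $5,550.92 + $12,403.30 = $17,954.22

$17,954.22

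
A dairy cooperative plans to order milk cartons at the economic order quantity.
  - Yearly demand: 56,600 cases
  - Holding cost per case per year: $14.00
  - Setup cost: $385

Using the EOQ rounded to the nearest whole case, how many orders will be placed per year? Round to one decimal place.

2DS/H = 2·56,600·385/14 = 3,113,000.00
EOQ = √3,113,000.00 ≈ 1,764.37 → Q = 1,764
Orders per year = D/Q = 56,600 / 1,764 = 32.086

32.1 orders per year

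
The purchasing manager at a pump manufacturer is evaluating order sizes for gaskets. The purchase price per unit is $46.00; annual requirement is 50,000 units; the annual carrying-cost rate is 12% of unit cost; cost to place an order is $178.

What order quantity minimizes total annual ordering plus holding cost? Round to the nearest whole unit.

1,796 units

Holding cost per unit per year: H = 12% × $46 = $5.5200
Optimal lot size Q* = (2 × 50,000 × $178 / $5.52)^½ ≈ 1,795.73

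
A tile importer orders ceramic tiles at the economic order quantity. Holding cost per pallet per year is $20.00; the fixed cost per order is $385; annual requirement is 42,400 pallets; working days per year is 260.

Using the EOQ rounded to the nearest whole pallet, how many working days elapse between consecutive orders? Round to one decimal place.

7.8 days

Q* = √(2·D·S / H) = √(2·42,400·385 / 20) = √1,632,400.0 ≈ 1,277.65 → Q = 1,278 pallets
Days between orders = 260 / (D/Q) = 260 / 33.177 ≈ 7.837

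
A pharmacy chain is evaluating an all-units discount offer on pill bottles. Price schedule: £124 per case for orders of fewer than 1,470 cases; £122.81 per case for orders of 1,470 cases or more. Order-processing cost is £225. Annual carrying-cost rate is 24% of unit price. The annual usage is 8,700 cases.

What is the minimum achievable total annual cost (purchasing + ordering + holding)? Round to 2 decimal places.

H₁ = 24%×£124 = £29.7600;  H₂ = 24%×£122.81 = £29.4744
EOQ₁ = √(2×8,700×225/29.7600) = 362.70  (< 1,470, feasible at tier 1)
EOQ₂ = √(2×8,700×225/29.4744) = 364.45  (< 1,470 → use Q = 1,470 at tier-2 price)
TC(tier 1 (EOQ₁), Q≈362.7) = £1,089,594.00
TC(tier 2, Q≈1,470.0) = £1,091,442.32
Minimum at tier 1 (EOQ₁): £1,089,594.00

£1,089,594.00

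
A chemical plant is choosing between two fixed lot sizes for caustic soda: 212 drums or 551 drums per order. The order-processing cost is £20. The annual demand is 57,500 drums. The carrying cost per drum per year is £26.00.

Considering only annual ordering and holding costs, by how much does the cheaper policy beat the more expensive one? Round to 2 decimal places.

£1,069.59

For each Q, cost = (D/Q)·S + (Q/2)·H.
TC(212) = (57,500/212)×20 + (212/2)×26 = £8,180.53
TC(551) = (57,500/551)×20 + (551/2)×26 = £9,250.11
Lots of 212 are cheaper by £1,069.59.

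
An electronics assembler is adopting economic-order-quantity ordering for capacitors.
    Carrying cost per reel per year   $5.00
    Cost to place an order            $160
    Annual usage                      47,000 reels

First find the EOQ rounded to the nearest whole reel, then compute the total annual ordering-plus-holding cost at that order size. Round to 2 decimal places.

$8,671.79

EOQ = √(2DS/H) = √(2 × 47,000 × 160 / 5)
    = √(3,008,000.00) ≈ 1,734.36 → Q = 1,734 reels
Ordering: D/Q × S = 47,000/1,734 × $160 = $4,336.79
Holding:  Q/2 × H = 1,734/2 × $5 = $4,335.00
Total = $4,336.79 + $4,335.00 = $8,671.79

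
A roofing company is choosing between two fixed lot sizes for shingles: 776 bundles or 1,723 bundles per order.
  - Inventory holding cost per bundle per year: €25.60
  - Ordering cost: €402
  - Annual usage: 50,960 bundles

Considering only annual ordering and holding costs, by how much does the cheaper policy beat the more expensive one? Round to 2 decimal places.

€2,388.10

TC(Q) = (D/Q)S + (Q/2)H
TC(776) = (50,960/776)×402 + (776/2)×25.6 = €36,332.18
TC(1,723) = (50,960/1,723)×402 + (1,723/2)×25.6 = €33,944.08
Cheaper: Q = 1,723.  Difference = €2,388.10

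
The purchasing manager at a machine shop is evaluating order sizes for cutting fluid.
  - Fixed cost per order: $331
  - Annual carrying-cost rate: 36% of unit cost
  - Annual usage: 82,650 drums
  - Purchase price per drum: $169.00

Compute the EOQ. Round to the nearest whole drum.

Carrying cost H = $169 × 36% = $60.8400/drum/yr
Optimal lot size Q* = (2 × 82,650 × $331 / $60.84)^½ ≈ 948.32

948 drums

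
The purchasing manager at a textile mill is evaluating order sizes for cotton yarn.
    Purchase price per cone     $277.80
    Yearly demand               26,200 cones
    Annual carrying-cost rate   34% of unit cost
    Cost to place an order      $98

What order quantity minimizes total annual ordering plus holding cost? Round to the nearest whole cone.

Holding cost per cone per year: H = 34% × $277.8 = $94.4520
Q* = √(2·D·S / H) = √(2·26,200·98 / 94.452) = √54,368.4 ≈ 233.17

233 cones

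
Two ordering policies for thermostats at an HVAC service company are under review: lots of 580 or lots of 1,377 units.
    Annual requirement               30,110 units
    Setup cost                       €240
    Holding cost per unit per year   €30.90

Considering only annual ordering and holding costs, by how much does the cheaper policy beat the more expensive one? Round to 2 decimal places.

€5,102.27

Annual cost at Q: ordering D·S/Q plus holding Q·H/2.
TC(580) = (30,110/580)×240 + (580/2)×30.9 = €21,420.31
TC(1,377) = (30,110/1,377)×240 + (1,377/2)×30.9 = €26,522.58
Lots of 580 are cheaper by €5,102.27.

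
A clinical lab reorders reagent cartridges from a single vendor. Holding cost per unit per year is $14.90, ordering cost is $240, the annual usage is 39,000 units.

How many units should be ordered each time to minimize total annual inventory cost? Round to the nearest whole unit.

2DS/H = 2·39,000·240/14.9 = 1,256,375.84
EOQ = √1,256,375.84 ≈ 1,120.88

1,121 units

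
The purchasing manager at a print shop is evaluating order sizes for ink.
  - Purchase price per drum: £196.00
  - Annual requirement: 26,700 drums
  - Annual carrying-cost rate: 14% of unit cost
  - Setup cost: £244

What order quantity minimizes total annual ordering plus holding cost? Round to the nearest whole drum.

689 drums

Holding cost per drum per year: H = 14% × £196 = £27.4400
Optimal lot size Q* = (2 × 26,700 × £244 / £27.44)^½ ≈ 689.09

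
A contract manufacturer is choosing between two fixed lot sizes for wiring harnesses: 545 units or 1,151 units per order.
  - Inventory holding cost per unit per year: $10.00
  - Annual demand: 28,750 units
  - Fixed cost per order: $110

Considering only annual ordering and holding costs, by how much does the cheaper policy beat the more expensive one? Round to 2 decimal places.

$25.14

Annual cost at Q: ordering D·S/Q plus holding Q·H/2.
TC(545) = (28,750/545)×110 + (545/2)×10 = $8,527.75
TC(1,151) = (28,750/1,151)×110 + (1,151/2)×10 = $8,502.61
Lots of 1,151 are cheaper by $25.14.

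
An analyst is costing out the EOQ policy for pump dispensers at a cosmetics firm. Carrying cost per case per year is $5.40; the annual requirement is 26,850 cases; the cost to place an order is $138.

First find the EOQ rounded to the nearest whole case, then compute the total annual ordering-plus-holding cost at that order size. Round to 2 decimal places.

$6,325.92

2DS/H = 2·26,850·138/5.4 = 1,372,333.33
EOQ = √1,372,333.33 ≈ 1,171.47 → Q = 1,171 cases
Orders/yr = 26,850/1,171 = 22.929; ordering cost = 22.929 × $138 = $3,164.22
Average inventory = 1,171/2 = 585.5; holding cost = 585.5 × $5.4 = $3,161.70
Total = $3,164.22 + $3,161.70 = $6,325.92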